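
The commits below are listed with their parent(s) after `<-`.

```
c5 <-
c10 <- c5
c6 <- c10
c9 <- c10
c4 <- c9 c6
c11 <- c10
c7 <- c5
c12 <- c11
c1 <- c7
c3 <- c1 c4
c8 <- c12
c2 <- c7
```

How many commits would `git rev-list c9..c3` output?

5

Reachable from c3: {c1, c10, c3, c4, c5, c6, c7, c9}.
Reachable from c9: {c10, c5, c9}.
In c3's history but not c9's: {c1, c3, c4, c6, c7} — 5 commits.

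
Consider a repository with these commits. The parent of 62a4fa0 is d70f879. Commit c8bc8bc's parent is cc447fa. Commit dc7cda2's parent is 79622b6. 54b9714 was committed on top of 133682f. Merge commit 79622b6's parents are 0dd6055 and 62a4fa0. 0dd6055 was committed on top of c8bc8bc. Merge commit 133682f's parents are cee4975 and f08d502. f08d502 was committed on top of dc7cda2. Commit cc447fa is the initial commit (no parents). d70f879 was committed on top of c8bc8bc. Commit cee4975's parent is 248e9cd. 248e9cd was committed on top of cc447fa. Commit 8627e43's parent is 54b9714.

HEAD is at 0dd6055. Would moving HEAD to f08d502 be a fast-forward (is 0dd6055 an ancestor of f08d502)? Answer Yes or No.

A fast-forward from 0dd6055 to f08d502 is possible iff 0dd6055 is an ancestor of f08d502.
Ancestors of f08d502: {0dd6055, 62a4fa0, 79622b6, c8bc8bc, cc447fa, d70f879, dc7cda2, f08d502}.
0dd6055 is among them, so fast-forward is possible.

Yes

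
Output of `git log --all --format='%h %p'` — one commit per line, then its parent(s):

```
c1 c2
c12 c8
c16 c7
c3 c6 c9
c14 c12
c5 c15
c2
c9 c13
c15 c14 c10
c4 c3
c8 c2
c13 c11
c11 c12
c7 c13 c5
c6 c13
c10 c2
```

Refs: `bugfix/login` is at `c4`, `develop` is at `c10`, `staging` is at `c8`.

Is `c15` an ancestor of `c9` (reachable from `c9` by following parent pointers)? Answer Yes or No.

Ancestors of c9: {c11, c12, c13, c2, c8, c9}.
c15 is not in that set, so it is not an ancestor of c9.

No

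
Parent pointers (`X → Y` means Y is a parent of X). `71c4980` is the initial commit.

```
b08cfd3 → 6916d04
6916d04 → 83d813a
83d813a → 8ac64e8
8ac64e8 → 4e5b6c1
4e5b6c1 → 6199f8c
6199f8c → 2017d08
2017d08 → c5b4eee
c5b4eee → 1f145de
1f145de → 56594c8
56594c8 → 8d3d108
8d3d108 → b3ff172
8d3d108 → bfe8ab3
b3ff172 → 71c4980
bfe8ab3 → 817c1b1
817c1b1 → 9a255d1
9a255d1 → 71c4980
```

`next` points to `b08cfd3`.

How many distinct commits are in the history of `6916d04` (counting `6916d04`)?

15

Walking parent pointers from 6916d04: reachable set = {1f145de, 2017d08, 4e5b6c1, 56594c8, 6199f8c, 6916d04, 71c4980, 817c1b1, 83d813a, 8ac64e8, 8d3d108, 9a255d1, b3ff172, bfe8ab3, c5b4eee}.
That is 15 commits.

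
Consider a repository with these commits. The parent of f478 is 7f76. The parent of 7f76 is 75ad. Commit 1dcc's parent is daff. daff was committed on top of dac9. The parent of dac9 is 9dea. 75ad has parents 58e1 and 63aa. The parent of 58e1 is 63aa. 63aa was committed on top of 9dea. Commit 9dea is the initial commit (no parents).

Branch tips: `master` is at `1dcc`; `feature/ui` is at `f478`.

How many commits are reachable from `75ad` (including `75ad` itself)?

4

Walking parent pointers from 75ad: reachable set = {58e1, 63aa, 75ad, 9dea}.
That is 4 commits.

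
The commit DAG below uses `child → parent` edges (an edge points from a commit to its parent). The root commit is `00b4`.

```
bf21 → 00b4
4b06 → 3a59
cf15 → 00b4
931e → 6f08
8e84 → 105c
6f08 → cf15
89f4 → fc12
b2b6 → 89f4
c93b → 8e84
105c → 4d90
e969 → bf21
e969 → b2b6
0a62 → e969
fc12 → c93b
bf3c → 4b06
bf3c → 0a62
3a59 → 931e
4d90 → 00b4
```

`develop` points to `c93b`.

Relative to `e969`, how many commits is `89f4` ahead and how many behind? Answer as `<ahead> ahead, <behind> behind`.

Reachable from 89f4: {00b4, 105c, 4d90, 89f4, 8e84, c93b, fc12}.
Reachable from e969: {00b4, 105c, 4d90, 89f4, 8e84, b2b6, bf21, c93b, e969, fc12}.
Only in 89f4's history (ahead): {} — 0.
Only in e969's history (behind): {b2b6, bf21, e969} — 3.

0 ahead, 3 behind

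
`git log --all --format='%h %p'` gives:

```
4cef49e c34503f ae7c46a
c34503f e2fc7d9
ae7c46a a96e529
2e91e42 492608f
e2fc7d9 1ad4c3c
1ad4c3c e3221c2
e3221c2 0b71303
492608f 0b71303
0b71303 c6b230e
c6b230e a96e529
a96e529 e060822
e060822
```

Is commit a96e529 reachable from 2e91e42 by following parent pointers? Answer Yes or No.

Ancestors of 2e91e42 (commits reachable by following parents): {0b71303, 2e91e42, 492608f, a96e529, c6b230e, e060822}.
a96e529 is in that set, so it is an ancestor of 2e91e42.

Yes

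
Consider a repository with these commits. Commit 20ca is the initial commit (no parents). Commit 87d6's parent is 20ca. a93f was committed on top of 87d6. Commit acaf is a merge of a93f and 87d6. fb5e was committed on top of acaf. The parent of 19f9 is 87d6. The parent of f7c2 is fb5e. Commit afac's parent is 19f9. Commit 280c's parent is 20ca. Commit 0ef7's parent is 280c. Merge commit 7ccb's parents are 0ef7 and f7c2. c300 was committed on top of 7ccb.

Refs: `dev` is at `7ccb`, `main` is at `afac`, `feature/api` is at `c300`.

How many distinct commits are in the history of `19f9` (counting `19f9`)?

Walking parent pointers from 19f9: reachable set = {19f9, 20ca, 87d6}.
That is 3 commits.

3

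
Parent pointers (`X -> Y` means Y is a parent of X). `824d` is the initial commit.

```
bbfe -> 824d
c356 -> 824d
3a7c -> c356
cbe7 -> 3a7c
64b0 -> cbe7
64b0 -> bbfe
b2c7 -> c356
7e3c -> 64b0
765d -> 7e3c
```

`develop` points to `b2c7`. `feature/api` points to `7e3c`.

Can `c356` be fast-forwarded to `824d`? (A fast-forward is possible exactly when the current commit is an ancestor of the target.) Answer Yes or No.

No

A fast-forward from c356 to 824d is possible iff c356 is an ancestor of 824d.
Ancestors of 824d: {824d}.
c356 is not among them, so fast-forward is not possible.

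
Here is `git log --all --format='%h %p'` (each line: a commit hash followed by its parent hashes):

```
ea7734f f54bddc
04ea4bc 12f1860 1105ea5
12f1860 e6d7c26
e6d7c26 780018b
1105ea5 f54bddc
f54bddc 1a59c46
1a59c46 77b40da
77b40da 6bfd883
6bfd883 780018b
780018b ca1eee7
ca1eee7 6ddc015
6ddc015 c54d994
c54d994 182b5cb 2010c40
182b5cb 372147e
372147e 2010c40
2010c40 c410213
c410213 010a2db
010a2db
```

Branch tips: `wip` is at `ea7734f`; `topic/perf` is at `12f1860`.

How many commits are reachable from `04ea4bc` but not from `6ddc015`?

10

Reachable from 04ea4bc: {010a2db, 04ea4bc, 1105ea5, 12f1860, 182b5cb, 1a59c46, 2010c40, 372147e, 6bfd883, 6ddc015, 77b40da, 780018b, c410213, c54d994, ca1eee7, e6d7c26, f54bddc}.
Reachable from 6ddc015: {010a2db, 182b5cb, 2010c40, 372147e, 6ddc015, c410213, c54d994}.
In 04ea4bc's history but not 6ddc015's: {04ea4bc, 1105ea5, 12f1860, 1a59c46, 6bfd883, 77b40da, 780018b, ca1eee7, e6d7c26, f54bddc} — 10 commits.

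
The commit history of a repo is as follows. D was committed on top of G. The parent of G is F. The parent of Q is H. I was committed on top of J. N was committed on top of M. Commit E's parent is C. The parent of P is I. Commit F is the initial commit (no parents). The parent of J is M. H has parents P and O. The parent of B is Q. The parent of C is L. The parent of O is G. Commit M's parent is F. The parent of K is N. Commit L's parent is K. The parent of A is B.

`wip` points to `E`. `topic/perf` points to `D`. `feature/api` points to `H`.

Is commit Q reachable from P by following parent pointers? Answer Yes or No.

No

Ancestors of P: {F, I, J, M, P}.
Q is not in that set, so it is not an ancestor of P.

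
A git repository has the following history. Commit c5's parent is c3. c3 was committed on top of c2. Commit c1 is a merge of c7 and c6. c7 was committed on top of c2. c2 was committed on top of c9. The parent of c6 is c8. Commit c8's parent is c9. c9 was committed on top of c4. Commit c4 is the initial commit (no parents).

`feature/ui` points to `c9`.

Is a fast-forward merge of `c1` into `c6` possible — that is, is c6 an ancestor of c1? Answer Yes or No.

A fast-forward from c6 to c1 is possible iff c6 is an ancestor of c1.
Ancestors of c1: {c1, c2, c4, c6, c7, c8, c9}.
c6 is among them, so fast-forward is possible.

Yes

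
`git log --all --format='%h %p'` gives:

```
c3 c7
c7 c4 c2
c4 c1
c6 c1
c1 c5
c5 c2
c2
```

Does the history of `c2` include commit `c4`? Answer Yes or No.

Ancestors of c2: {c2}.
c4 is not in that set, so it is not an ancestor of c2.

No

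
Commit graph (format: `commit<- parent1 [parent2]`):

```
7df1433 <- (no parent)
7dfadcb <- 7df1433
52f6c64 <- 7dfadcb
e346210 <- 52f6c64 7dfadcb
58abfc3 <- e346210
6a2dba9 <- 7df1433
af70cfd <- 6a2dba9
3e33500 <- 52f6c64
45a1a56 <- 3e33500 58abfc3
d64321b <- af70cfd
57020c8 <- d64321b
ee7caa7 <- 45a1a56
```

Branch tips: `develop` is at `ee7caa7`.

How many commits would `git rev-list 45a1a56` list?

Walking parent pointers from 45a1a56: reachable set = {3e33500, 45a1a56, 52f6c64, 58abfc3, 7df1433, 7dfadcb, e346210}.
That is 7 commits.

7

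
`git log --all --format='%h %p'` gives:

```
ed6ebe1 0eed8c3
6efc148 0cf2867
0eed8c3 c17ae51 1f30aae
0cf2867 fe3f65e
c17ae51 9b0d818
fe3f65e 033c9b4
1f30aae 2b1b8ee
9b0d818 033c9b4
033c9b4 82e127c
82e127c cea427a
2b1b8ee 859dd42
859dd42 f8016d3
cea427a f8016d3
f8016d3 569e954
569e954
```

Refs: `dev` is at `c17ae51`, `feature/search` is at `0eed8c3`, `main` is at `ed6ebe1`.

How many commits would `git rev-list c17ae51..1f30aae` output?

Reachable from 1f30aae: {1f30aae, 2b1b8ee, 569e954, 859dd42, f8016d3}.
Reachable from c17ae51: {033c9b4, 569e954, 82e127c, 9b0d818, c17ae51, cea427a, f8016d3}.
In 1f30aae's history but not c17ae51's: {1f30aae, 2b1b8ee, 859dd42} — 3 commits.

3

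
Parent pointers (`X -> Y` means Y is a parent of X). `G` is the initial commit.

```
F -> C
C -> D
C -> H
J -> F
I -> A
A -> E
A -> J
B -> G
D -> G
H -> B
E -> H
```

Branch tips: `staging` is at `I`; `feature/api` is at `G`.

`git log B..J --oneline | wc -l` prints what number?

Reachable from J: {B, C, D, F, G, H, J}.
Reachable from B: {B, G}.
In J's history but not B's: {C, D, F, H, J} — 5 commits.

5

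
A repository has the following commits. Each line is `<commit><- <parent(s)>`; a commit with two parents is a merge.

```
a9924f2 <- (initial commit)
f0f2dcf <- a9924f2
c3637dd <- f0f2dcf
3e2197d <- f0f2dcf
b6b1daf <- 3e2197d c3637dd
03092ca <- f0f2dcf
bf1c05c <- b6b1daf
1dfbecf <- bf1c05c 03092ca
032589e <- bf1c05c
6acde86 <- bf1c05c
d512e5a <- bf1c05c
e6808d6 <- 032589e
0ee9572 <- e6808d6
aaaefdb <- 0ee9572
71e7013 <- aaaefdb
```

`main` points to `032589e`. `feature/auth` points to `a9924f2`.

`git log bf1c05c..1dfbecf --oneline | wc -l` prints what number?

Reachable from 1dfbecf: {03092ca, 1dfbecf, 3e2197d, a9924f2, b6b1daf, bf1c05c, c3637dd, f0f2dcf}.
Reachable from bf1c05c: {3e2197d, a9924f2, b6b1daf, bf1c05c, c3637dd, f0f2dcf}.
In 1dfbecf's history but not bf1c05c's: {03092ca, 1dfbecf} — 2 commits.

2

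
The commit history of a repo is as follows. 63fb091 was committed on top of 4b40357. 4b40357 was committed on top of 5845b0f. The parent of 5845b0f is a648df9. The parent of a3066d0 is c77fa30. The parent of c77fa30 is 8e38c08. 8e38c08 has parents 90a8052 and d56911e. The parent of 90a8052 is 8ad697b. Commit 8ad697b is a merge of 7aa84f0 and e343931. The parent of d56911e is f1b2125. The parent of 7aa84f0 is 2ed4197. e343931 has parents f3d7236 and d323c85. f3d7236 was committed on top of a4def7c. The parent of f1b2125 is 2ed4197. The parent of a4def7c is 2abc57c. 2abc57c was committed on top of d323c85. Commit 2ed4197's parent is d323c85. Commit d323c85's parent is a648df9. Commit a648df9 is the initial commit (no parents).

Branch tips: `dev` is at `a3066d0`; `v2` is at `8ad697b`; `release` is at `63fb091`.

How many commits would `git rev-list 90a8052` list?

Walking parent pointers from 90a8052: reachable set = {2abc57c, 2ed4197, 7aa84f0, 8ad697b, 90a8052, a4def7c, a648df9, d323c85, e343931, f3d7236}.
That is 10 commits.

10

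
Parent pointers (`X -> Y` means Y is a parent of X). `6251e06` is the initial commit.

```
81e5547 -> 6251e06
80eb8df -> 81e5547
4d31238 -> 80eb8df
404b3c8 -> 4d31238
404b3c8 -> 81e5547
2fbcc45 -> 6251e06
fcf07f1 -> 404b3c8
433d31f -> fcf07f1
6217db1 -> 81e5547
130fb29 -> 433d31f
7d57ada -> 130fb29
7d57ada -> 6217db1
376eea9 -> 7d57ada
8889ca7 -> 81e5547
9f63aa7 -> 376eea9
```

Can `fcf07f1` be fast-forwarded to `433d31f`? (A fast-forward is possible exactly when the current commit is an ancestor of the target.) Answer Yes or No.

A fast-forward from fcf07f1 to 433d31f is possible iff fcf07f1 is an ancestor of 433d31f.
Ancestors of 433d31f: {404b3c8, 433d31f, 4d31238, 6251e06, 80eb8df, 81e5547, fcf07f1}.
fcf07f1 is among them, so fast-forward is possible.

Yes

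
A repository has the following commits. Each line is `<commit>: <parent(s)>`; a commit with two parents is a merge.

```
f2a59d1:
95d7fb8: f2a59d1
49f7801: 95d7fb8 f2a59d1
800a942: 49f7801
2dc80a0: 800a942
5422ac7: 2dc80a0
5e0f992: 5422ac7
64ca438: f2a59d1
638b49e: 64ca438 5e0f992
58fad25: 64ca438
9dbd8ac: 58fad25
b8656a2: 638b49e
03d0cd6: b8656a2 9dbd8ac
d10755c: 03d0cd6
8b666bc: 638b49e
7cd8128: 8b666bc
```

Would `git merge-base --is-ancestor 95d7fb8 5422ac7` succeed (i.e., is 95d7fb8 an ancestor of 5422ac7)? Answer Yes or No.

Yes

Ancestors of 5422ac7 (commits reachable by following parents): {2dc80a0, 49f7801, 5422ac7, 800a942, 95d7fb8, f2a59d1}.
95d7fb8 is in that set, so it is an ancestor of 5422ac7.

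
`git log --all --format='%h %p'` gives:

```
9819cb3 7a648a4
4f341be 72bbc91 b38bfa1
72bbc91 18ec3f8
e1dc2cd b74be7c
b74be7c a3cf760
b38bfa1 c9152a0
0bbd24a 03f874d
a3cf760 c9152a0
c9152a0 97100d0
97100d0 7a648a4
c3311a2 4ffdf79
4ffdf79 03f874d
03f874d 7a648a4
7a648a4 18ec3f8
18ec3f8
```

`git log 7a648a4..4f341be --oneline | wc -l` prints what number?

5

Reachable from 4f341be: {18ec3f8, 4f341be, 72bbc91, 7a648a4, 97100d0, b38bfa1, c9152a0}.
Reachable from 7a648a4: {18ec3f8, 7a648a4}.
In 4f341be's history but not 7a648a4's: {4f341be, 72bbc91, 97100d0, b38bfa1, c9152a0} — 5 commits.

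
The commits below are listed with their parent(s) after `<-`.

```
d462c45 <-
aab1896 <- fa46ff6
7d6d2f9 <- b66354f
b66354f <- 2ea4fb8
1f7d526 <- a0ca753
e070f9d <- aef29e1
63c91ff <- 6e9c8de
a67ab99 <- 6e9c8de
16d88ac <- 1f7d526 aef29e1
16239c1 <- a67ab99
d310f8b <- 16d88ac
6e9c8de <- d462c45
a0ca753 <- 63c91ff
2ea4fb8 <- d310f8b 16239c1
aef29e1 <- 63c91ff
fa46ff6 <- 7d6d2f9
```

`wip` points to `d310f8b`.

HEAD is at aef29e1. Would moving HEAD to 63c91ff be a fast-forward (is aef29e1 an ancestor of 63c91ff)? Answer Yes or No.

No

A fast-forward from aef29e1 to 63c91ff is possible iff aef29e1 is an ancestor of 63c91ff.
Ancestors of 63c91ff: {63c91ff, 6e9c8de, d462c45}.
aef29e1 is not among them, so fast-forward is not possible.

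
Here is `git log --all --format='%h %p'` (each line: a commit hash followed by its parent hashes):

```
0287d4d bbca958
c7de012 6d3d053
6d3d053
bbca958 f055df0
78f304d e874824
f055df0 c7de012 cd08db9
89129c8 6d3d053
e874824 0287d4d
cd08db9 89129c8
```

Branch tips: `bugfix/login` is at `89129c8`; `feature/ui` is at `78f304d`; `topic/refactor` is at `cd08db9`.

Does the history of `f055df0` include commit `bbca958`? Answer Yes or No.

Ancestors of f055df0: {6d3d053, 89129c8, c7de012, cd08db9, f055df0}.
bbca958 is not in that set, so it is not an ancestor of f055df0.

No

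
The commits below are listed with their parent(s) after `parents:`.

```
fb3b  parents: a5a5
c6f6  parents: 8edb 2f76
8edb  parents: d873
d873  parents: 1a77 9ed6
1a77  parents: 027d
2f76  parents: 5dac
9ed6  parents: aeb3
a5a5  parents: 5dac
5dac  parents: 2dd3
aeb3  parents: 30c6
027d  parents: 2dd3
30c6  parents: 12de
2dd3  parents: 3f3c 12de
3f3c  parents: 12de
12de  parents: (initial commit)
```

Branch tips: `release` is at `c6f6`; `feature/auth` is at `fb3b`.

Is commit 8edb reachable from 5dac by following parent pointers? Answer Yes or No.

No

Ancestors of 5dac: {12de, 2dd3, 3f3c, 5dac}.
8edb is not in that set, so it is not an ancestor of 5dac.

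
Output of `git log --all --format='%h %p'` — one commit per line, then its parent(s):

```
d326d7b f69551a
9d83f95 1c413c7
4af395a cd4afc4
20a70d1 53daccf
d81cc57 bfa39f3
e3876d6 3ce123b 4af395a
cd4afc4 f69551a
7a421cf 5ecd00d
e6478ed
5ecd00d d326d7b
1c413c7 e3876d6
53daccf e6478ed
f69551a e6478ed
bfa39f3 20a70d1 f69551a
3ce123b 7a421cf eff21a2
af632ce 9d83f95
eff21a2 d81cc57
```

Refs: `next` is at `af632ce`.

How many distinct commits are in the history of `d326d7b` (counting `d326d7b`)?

3

Walking parent pointers from d326d7b: reachable set = {d326d7b, e6478ed, f69551a}.
That is 3 commits.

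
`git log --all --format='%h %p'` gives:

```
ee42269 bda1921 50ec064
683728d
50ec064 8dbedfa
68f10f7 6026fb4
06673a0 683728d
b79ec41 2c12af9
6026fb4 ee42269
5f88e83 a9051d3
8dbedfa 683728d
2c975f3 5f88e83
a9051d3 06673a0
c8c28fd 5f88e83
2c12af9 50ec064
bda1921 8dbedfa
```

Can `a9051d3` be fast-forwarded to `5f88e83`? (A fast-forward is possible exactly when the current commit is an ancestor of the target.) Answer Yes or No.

A fast-forward from a9051d3 to 5f88e83 is possible iff a9051d3 is an ancestor of 5f88e83.
Ancestors of 5f88e83: {06673a0, 5f88e83, 683728d, a9051d3}.
a9051d3 is among them, so fast-forward is possible.

Yes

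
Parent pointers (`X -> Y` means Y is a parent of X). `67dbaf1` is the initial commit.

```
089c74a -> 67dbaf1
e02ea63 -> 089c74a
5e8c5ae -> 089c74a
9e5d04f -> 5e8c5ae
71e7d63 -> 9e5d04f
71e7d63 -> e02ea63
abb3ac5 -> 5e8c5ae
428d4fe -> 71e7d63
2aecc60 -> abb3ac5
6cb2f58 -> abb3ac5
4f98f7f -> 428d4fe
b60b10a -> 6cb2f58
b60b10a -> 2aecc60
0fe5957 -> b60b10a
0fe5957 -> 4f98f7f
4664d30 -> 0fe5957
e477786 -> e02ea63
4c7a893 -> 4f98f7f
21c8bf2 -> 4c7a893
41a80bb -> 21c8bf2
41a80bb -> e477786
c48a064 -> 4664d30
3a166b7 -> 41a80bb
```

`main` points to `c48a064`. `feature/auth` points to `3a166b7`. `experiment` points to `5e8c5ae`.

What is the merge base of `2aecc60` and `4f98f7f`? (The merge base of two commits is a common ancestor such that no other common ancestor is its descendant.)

5e8c5ae

Ancestors of 2aecc60: {089c74a, 2aecc60, 5e8c5ae, 67dbaf1, abb3ac5}.
Ancestors of 4f98f7f: {089c74a, 428d4fe, 4f98f7f, 5e8c5ae, 67dbaf1, 71e7d63, 9e5d04f, e02ea63}.
Common ancestors: {089c74a, 5e8c5ae, 67dbaf1}.
Among these, 5e8c5ae is not an ancestor of any other common ancestor — it is the merge base.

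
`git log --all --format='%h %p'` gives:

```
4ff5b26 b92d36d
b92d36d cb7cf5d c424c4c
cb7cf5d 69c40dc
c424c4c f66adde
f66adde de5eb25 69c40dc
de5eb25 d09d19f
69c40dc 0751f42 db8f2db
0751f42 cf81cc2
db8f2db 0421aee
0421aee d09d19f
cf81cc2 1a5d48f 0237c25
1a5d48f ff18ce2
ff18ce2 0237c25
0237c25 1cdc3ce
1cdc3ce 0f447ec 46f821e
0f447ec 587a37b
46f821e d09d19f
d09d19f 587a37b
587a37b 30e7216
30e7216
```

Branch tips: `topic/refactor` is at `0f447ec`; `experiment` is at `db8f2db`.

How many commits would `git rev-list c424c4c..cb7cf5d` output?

Reachable from cb7cf5d: {0237c25, 0421aee, 0751f42, 0f447ec, 1a5d48f, 1cdc3ce, 30e7216, 46f821e, 587a37b, 69c40dc, cb7cf5d, cf81cc2, d09d19f, db8f2db, ff18ce2}.
Reachable from c424c4c: {0237c25, 0421aee, 0751f42, 0f447ec, 1a5d48f, 1cdc3ce, 30e7216, 46f821e, 587a37b, 69c40dc, c424c4c, cf81cc2, d09d19f, db8f2db, de5eb25, f66adde, ff18ce2}.
In cb7cf5d's history but not c424c4c's: {cb7cf5d} — 1 commit.

1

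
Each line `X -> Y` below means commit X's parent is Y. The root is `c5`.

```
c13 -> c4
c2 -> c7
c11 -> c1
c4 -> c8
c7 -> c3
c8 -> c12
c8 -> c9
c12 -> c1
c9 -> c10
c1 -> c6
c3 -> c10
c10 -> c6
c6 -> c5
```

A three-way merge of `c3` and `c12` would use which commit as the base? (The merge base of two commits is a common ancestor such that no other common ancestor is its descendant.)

c6

Ancestors of c3: {c10, c3, c5, c6}.
Ancestors of c12: {c1, c12, c5, c6}.
Common ancestors: {c5, c6}.
Among these, c6 is not an ancestor of any other common ancestor — it is the merge base.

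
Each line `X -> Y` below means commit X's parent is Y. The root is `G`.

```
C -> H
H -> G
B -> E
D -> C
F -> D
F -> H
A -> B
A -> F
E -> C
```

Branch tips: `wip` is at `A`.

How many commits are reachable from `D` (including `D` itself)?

4

Walking parent pointers from D: reachable set = {C, D, G, H}.
That is 4 commits.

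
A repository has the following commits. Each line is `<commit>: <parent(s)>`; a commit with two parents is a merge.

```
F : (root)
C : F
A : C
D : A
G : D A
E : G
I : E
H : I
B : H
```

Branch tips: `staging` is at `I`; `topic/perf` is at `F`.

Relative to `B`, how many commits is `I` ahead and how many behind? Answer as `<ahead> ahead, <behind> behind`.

0 ahead, 2 behind

Reachable from I: {A, C, D, E, F, G, I}.
Reachable from B: {A, B, C, D, E, F, G, H, I}.
Only in I's history (ahead): {} — 0.
Only in B's history (behind): {B, H} — 2.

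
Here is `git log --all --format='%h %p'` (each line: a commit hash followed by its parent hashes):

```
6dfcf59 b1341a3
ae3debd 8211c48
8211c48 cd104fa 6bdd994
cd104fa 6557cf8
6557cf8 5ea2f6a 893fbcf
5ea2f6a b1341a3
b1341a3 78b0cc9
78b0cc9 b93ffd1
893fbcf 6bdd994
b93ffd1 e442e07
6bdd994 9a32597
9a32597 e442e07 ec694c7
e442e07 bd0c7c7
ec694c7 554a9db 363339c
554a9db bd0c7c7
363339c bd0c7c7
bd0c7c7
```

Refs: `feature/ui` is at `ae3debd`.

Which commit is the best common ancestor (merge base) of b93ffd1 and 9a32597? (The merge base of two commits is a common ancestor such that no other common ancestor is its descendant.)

e442e07

Ancestors of b93ffd1: {b93ffd1, bd0c7c7, e442e07}.
Ancestors of 9a32597: {363339c, 554a9db, 9a32597, bd0c7c7, e442e07, ec694c7}.
Common ancestors: {bd0c7c7, e442e07}.
Among these, e442e07 is not an ancestor of any other common ancestor — it is the merge base.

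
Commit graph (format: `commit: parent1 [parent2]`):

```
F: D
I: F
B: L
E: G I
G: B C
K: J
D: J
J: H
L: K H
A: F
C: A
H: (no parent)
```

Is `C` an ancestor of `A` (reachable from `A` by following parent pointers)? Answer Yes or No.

No

Ancestors of A: {A, D, F, H, J}.
C is not in that set, so it is not an ancestor of A.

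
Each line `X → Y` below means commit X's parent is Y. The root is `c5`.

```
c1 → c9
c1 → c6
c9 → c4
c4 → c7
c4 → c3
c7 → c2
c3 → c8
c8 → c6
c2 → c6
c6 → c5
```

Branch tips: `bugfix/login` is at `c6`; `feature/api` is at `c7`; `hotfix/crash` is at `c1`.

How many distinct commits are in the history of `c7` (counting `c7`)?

4

Walking parent pointers from c7: reachable set = {c2, c5, c6, c7}.
That is 4 commits.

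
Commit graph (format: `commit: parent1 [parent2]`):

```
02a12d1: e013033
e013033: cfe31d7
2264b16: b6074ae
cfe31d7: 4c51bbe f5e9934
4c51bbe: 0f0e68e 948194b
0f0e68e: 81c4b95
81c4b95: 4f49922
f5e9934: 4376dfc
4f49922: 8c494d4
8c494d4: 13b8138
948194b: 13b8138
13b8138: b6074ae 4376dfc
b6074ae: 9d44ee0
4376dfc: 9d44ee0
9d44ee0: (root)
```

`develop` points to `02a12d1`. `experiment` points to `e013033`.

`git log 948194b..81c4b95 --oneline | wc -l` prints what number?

3

Reachable from 81c4b95: {13b8138, 4376dfc, 4f49922, 81c4b95, 8c494d4, 9d44ee0, b6074ae}.
Reachable from 948194b: {13b8138, 4376dfc, 948194b, 9d44ee0, b6074ae}.
In 81c4b95's history but not 948194b's: {4f49922, 81c4b95, 8c494d4} — 3 commits.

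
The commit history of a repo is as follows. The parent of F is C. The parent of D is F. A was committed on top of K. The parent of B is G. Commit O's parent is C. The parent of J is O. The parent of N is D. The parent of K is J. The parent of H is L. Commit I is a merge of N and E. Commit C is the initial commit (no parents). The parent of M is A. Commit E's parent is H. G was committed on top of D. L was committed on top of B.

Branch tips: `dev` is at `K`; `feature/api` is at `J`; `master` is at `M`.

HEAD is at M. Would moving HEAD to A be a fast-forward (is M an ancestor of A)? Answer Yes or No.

A fast-forward from M to A is possible iff M is an ancestor of A.
Ancestors of A: {A, C, J, K, O}.
M is not among them, so fast-forward is not possible.

No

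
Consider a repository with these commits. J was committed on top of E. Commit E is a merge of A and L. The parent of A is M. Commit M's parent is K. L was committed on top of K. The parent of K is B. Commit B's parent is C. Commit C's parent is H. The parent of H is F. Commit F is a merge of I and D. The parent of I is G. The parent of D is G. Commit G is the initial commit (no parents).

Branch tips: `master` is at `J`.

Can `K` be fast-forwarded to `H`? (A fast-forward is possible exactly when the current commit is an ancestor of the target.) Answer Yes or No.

A fast-forward from K to H is possible iff K is an ancestor of H.
Ancestors of H: {D, F, G, H, I}.
K is not among them, so fast-forward is not possible.

No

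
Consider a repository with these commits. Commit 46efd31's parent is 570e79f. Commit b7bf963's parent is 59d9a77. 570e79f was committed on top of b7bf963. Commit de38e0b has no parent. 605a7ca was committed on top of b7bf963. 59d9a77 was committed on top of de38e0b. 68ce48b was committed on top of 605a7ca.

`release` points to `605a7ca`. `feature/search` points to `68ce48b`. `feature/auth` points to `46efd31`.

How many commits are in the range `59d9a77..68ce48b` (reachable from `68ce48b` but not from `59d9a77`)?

Reachable from 68ce48b: {59d9a77, 605a7ca, 68ce48b, b7bf963, de38e0b}.
Reachable from 59d9a77: {59d9a77, de38e0b}.
In 68ce48b's history but not 59d9a77's: {605a7ca, 68ce48b, b7bf963} — 3 commits.

3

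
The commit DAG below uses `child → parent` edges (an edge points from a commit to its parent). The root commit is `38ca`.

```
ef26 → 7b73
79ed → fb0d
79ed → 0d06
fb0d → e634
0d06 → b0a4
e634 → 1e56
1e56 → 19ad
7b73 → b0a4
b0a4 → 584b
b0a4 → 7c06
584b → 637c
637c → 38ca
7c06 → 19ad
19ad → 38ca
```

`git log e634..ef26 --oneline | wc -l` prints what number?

Reachable from ef26: {19ad, 38ca, 584b, 637c, 7b73, 7c06, b0a4, ef26}.
Reachable from e634: {19ad, 1e56, 38ca, e634}.
In ef26's history but not e634's: {584b, 637c, 7b73, 7c06, b0a4, ef26} — 6 commits.

6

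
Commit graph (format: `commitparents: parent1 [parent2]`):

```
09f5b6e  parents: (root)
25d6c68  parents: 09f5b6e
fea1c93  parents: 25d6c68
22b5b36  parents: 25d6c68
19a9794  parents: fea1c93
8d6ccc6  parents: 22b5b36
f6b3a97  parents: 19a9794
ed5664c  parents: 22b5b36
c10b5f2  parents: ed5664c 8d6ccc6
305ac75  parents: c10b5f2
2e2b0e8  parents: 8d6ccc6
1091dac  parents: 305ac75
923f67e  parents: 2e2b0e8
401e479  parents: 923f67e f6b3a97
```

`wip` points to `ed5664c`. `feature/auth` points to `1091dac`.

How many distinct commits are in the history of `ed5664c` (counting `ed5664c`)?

Walking parent pointers from ed5664c: reachable set = {09f5b6e, 22b5b36, 25d6c68, ed5664c}.
That is 4 commits.

4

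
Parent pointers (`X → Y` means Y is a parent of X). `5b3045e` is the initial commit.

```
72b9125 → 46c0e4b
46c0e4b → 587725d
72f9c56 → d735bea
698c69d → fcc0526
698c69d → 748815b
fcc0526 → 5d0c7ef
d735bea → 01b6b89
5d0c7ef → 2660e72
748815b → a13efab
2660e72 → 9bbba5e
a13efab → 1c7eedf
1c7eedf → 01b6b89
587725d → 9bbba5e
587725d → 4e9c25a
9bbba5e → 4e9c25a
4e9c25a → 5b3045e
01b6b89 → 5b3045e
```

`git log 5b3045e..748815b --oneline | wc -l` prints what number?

4

Reachable from 748815b: {01b6b89, 1c7eedf, 5b3045e, 748815b, a13efab}.
Reachable from 5b3045e: {5b3045e}.
In 748815b's history but not 5b3045e's: {01b6b89, 1c7eedf, 748815b, a13efab} — 4 commits.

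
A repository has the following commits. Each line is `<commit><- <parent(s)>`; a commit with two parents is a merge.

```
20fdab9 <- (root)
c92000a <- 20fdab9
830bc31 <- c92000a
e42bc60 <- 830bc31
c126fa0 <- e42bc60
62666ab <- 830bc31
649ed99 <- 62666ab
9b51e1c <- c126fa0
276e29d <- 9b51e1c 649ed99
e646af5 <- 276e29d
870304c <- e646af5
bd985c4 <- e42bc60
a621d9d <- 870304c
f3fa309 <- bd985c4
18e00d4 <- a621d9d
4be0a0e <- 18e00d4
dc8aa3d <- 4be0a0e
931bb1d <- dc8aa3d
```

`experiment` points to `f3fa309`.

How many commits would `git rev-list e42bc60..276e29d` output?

5

Reachable from 276e29d: {20fdab9, 276e29d, 62666ab, 649ed99, 830bc31, 9b51e1c, c126fa0, c92000a, e42bc60}.
Reachable from e42bc60: {20fdab9, 830bc31, c92000a, e42bc60}.
In 276e29d's history but not e42bc60's: {276e29d, 62666ab, 649ed99, 9b51e1c, c126fa0} — 5 commits.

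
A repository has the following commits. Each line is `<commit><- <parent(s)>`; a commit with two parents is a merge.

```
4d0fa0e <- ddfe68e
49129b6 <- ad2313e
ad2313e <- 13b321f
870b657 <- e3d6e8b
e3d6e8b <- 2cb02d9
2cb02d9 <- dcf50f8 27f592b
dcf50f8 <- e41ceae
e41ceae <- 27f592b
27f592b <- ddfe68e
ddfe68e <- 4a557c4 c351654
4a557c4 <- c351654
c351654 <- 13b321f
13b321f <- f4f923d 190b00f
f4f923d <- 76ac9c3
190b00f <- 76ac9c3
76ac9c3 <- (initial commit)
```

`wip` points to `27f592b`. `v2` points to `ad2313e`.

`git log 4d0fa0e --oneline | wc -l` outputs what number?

8

Walking parent pointers from 4d0fa0e: reachable set = {13b321f, 190b00f, 4a557c4, 4d0fa0e, 76ac9c3, c351654, ddfe68e, f4f923d}.
That is 8 commits.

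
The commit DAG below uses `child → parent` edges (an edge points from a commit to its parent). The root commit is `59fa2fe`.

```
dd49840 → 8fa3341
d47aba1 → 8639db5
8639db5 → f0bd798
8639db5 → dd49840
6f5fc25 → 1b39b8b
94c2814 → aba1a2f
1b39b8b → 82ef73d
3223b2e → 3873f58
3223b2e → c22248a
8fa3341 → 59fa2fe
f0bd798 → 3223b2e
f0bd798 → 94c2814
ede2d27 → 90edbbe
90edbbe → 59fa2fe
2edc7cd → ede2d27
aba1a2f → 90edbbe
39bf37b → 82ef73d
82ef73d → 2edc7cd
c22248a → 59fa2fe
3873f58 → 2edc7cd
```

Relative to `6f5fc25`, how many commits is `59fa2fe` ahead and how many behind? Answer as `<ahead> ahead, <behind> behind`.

0 ahead, 6 behind

Reachable from 59fa2fe: {59fa2fe}.
Reachable from 6f5fc25: {1b39b8b, 2edc7cd, 59fa2fe, 6f5fc25, 82ef73d, 90edbbe, ede2d27}.
Only in 59fa2fe's history (ahead): {} — 0.
Only in 6f5fc25's history (behind): {1b39b8b, 2edc7cd, 6f5fc25, 82ef73d, 90edbbe, ede2d27} — 6.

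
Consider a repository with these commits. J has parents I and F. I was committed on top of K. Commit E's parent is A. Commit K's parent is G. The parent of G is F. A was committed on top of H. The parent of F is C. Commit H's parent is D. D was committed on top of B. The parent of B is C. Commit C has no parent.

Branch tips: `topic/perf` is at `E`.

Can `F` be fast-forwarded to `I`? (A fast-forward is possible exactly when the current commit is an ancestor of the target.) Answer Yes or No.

Yes

A fast-forward from F to I is possible iff F is an ancestor of I.
Ancestors of I: {C, F, G, I, K}.
F is among them, so fast-forward is possible.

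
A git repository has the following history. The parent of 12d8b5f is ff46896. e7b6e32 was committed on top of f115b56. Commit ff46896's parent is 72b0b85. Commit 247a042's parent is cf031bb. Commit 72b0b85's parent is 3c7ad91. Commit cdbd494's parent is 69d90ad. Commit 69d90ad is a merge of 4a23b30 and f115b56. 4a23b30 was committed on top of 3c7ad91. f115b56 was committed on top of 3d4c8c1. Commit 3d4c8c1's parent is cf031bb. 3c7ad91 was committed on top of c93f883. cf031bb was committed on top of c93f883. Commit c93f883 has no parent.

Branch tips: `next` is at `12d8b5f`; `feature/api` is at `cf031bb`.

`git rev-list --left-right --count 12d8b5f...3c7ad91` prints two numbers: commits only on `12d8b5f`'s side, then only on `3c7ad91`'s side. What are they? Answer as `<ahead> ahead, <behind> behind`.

Reachable from 12d8b5f: {12d8b5f, 3c7ad91, 72b0b85, c93f883, ff46896}.
Reachable from 3c7ad91: {3c7ad91, c93f883}.
Only in 12d8b5f's history (ahead): {12d8b5f, 72b0b85, ff46896} — 3.
Only in 3c7ad91's history (behind): {} — 0.

3 ahead, 0 behind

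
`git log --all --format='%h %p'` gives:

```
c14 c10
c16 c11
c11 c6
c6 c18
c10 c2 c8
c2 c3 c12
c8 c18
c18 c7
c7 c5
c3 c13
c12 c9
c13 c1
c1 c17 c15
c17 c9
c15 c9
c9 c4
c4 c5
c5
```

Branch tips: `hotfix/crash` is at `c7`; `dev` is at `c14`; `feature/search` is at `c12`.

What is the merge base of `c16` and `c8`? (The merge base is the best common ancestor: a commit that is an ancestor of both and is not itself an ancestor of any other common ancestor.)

c18

Ancestors of c16: {c11, c16, c18, c5, c6, c7}.
Ancestors of c8: {c18, c5, c7, c8}.
Common ancestors: {c18, c5, c7}.
Among these, c18 is not an ancestor of any other common ancestor — it is the merge base.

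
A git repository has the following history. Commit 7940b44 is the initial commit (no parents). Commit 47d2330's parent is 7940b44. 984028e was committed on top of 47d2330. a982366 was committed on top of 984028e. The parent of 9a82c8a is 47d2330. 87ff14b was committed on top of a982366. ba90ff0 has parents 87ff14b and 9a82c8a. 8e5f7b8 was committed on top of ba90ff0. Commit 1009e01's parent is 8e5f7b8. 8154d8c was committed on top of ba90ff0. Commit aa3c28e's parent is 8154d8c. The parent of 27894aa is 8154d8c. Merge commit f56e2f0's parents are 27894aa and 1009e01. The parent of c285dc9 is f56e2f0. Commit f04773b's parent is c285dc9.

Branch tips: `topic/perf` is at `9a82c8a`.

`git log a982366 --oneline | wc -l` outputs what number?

4

Walking parent pointers from a982366: reachable set = {47d2330, 7940b44, 984028e, a982366}.
That is 4 commits.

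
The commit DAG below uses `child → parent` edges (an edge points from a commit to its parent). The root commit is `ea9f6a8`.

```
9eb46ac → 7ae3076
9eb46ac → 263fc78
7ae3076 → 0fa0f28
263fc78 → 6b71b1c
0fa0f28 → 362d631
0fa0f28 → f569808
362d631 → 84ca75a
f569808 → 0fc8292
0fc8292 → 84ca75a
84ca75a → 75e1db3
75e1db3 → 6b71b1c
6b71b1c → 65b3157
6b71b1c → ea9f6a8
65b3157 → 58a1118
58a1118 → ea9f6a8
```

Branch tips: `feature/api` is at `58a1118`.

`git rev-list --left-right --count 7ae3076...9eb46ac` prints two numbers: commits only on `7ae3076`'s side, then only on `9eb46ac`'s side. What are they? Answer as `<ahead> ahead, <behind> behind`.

Reachable from 7ae3076: {0fa0f28, 0fc8292, 362d631, 58a1118, 65b3157, 6b71b1c, 75e1db3, 7ae3076, 84ca75a, ea9f6a8, f569808}.
Reachable from 9eb46ac: {0fa0f28, 0fc8292, 263fc78, 362d631, 58a1118, 65b3157, 6b71b1c, 75e1db3, 7ae3076, 84ca75a, 9eb46ac, ea9f6a8, f569808}.
Only in 7ae3076's history (ahead): {} — 0.
Only in 9eb46ac's history (behind): {263fc78, 9eb46ac} — 2.

0 ahead, 2 behind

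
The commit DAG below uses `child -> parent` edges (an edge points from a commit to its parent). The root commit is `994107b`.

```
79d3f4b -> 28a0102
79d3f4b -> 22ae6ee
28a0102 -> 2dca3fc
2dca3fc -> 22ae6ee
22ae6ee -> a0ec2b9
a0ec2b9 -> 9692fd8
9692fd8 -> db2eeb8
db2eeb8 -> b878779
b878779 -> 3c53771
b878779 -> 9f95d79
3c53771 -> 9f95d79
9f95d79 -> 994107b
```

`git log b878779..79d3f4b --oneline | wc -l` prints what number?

Reachable from 79d3f4b: {22ae6ee, 28a0102, 2dca3fc, 3c53771, 79d3f4b, 9692fd8, 994107b, 9f95d79, a0ec2b9, b878779, db2eeb8}.
Reachable from b878779: {3c53771, 994107b, 9f95d79, b878779}.
In 79d3f4b's history but not b878779's: {22ae6ee, 28a0102, 2dca3fc, 79d3f4b, 9692fd8, a0ec2b9, db2eeb8} — 7 commits.

7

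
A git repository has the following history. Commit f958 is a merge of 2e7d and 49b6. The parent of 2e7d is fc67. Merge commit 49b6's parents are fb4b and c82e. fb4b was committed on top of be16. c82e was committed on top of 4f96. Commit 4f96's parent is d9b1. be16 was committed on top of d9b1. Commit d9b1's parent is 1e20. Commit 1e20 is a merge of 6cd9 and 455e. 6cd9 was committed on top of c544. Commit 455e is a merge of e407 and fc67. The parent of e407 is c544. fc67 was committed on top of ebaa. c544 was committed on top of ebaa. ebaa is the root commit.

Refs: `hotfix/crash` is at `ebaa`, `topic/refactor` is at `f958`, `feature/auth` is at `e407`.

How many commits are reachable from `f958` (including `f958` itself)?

15

Walking parent pointers from f958: reachable set = {1e20, 2e7d, 455e, 49b6, 4f96, 6cd9, be16, c544, c82e, d9b1, e407, ebaa, f958, fb4b, fc67}.
That is 15 commits.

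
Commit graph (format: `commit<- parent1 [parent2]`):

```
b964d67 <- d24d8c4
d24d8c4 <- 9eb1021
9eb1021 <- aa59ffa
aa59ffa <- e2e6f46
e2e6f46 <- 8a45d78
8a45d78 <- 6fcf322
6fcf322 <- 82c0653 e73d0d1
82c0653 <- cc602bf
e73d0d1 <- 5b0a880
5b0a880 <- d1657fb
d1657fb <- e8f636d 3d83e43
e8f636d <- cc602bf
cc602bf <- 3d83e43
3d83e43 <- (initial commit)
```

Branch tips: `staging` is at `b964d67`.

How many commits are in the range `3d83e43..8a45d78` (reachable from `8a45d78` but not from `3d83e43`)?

Reachable from 8a45d78: {3d83e43, 5b0a880, 6fcf322, 82c0653, 8a45d78, cc602bf, d1657fb, e73d0d1, e8f636d}.
Reachable from 3d83e43: {3d83e43}.
In 8a45d78's history but not 3d83e43's: {5b0a880, 6fcf322, 82c0653, 8a45d78, cc602bf, d1657fb, e73d0d1, e8f636d} — 8 commits.

8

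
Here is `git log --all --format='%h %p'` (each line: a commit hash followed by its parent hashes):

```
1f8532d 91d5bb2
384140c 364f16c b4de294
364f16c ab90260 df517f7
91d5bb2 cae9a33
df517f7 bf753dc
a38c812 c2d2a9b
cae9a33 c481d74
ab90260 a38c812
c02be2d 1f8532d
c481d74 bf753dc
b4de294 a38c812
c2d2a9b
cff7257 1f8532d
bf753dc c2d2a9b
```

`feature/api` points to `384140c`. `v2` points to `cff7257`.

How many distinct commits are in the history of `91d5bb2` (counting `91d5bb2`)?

5

Walking parent pointers from 91d5bb2: reachable set = {91d5bb2, bf753dc, c2d2a9b, c481d74, cae9a33}.
That is 5 commits.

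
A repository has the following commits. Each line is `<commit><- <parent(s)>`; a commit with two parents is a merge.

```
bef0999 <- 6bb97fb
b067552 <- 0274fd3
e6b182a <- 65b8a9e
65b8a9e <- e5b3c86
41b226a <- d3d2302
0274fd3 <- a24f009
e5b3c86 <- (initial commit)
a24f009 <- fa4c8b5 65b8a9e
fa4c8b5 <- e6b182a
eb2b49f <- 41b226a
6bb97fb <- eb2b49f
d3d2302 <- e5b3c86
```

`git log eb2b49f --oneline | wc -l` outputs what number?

4

Walking parent pointers from eb2b49f: reachable set = {41b226a, d3d2302, e5b3c86, eb2b49f}.
That is 4 commits.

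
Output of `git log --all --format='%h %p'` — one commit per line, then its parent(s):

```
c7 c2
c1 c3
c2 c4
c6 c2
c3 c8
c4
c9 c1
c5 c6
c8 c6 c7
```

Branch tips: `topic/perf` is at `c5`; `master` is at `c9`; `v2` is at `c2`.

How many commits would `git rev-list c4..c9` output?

Reachable from c9: {c1, c2, c3, c4, c6, c7, c8, c9}.
Reachable from c4: {c4}.
In c9's history but not c4's: {c1, c2, c3, c6, c7, c8, c9} — 7 commits.

7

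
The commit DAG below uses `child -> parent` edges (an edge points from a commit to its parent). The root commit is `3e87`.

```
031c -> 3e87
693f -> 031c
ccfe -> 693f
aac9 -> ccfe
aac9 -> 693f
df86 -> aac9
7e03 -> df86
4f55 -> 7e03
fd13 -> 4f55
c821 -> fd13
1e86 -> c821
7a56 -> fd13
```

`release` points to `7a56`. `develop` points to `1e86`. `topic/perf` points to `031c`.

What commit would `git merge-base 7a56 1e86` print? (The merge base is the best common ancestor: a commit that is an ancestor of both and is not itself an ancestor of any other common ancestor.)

Ancestors of 7a56: {031c, 3e87, 4f55, 693f, 7a56, 7e03, aac9, ccfe, df86, fd13}.
Ancestors of 1e86: {031c, 1e86, 3e87, 4f55, 693f, 7e03, aac9, c821, ccfe, df86, fd13}.
Common ancestors: {031c, 3e87, 4f55, 693f, 7e03, aac9, ccfe, df86, fd13}.
Among these, fd13 is not an ancestor of any other common ancestor — it is the merge base.

fd13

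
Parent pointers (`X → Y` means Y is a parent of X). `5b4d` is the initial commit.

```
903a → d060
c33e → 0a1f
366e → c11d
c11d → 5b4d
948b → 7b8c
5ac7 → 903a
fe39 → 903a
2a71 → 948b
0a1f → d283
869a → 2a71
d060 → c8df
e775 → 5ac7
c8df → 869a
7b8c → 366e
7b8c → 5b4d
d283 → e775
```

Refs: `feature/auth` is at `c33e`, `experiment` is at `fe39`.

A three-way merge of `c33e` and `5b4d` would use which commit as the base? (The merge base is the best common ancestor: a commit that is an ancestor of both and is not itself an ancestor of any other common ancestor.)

Ancestors of c33e: {0a1f, 2a71, 366e, 5ac7, 5b4d, 7b8c, 869a, 903a, 948b, c11d, c33e, c8df, d060, d283, e775}.
Ancestors of 5b4d: {5b4d}.
Common ancestors: {5b4d}.
The only common ancestor is 5b4d, so it is the merge base.

5b4d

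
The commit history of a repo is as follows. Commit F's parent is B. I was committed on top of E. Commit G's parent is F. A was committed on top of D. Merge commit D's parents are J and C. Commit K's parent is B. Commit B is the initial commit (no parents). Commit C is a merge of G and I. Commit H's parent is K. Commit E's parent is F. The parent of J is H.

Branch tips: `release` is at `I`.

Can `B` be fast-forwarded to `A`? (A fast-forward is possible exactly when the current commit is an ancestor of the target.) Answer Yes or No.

A fast-forward from B to A is possible iff B is an ancestor of A.
Ancestors of A: {A, B, C, D, E, F, G, H, I, J, K}.
B is among them, so fast-forward is possible.

Yes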